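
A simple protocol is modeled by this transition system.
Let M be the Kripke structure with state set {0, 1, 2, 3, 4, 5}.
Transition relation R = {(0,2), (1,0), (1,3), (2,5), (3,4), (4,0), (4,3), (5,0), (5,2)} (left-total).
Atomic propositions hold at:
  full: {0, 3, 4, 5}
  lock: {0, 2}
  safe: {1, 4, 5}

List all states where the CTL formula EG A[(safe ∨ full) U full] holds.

Sat(safe ∨ full) = {0, 1, 3, 4, 5}
A[(safe ∨ full) U full]: least fixpoint, start Z0 = Sat(full) = {0, 3, 4, 5}, add states in Sat(safe ∨ full) with every successor in Z. Z1 = {0, 1, 3, 4, 5}; fixed.
Sat(A[(safe ∨ full) U full]) = {0, 1, 3, 4, 5}
EG A[(safe ∨ full) U full]: greatest fixpoint, start Z0 = {0, 1, 3, 4, 5}, keep only states in Sat with some successor in Z. Z1 = {1, 3, 4, 5}; Z2 = {1, 3, 4}; fixed.
Sat(EG A[(safe ∨ full) U full]) = {1, 3, 4}

{1, 3, 4}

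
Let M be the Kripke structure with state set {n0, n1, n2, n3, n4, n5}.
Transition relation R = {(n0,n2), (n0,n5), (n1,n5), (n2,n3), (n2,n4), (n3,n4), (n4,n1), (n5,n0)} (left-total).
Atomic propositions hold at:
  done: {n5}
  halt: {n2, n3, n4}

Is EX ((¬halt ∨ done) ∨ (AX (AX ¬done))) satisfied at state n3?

Sat(¬halt) = {n0, n1, n5}
Sat(¬halt ∨ done) = {n0, n1, n5}
Sat(¬done) = {n0, n1, n2, n3, n4}
Sat(AX ¬done) = {s : every successor in {n0, n1, n2, n3, n4}} = {n2, n3, n4, n5}
Sat(AX (AX ¬done)) = {s : every successor in {n2, n3, n4, n5}} = {n0, n1, n2, n3}
Sat((¬halt ∨ done) ∨ (AX (AX ¬done))) = {n0, n1, n2, n3, n5}
Sat(EX ((¬halt ∨ done) ∨ (AX (AX ¬done)))) = {s : some successor in {n0, n1, n2, n3, n5}} = {n0, n1, n2, n4, n5}
n3 ∉ Sat(EX ((¬halt ∨ done) ∨ (AX (AX ¬done)))) = {n0, n1, n2, n4, n5}, so the formula does not hold at n3.

No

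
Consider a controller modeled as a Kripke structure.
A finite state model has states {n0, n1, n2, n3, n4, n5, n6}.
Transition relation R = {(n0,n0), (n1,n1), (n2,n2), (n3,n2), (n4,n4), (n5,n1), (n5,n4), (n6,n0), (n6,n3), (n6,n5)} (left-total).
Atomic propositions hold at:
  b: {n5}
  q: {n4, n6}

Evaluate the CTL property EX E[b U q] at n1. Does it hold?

No

E[b U q]: least fixpoint, start Z0 = Sat(q) = {n4, n6}, add states in Sat(b) with some successor in Z. Z1 = {n4, n5, n6}; fixed.
Sat(E[b U q]) = {n4, n5, n6}
Sat(EX E[b U q]) = {s : some successor in {n4, n5, n6}} = {n4, n5, n6}
n1 ∉ Sat(EX E[b U q]) = {n4, n5, n6}, so the formula does not hold at n1.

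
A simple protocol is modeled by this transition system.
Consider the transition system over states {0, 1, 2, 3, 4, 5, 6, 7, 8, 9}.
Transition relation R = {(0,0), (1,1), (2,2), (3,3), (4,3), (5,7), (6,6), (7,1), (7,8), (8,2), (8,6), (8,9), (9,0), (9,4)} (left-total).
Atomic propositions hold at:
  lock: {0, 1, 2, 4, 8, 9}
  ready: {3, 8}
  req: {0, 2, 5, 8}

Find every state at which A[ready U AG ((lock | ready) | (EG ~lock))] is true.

Sat(lock | ready) = {0, 1, 2, 3, 4, 8, 9}
Sat(~lock) = {3, 5, 6, 7}
EG ~lock: greatest fixpoint, start Z0 = {3, 5, 6, 7}, keep only states in Sat with some successor in Z. Z1 = {3, 5, 6}; Z2 = {3, 6}; fixed.
Sat(EG ~lock) = {3, 6}
Sat((lock | ready) | (EG ~lock)) = {0, 1, 2, 3, 4, 6, 8, 9}
AG ((lock | ready) | (EG ~lock)): greatest fixpoint, start Z0 = {0, 1, 2, 3, 4, 6, 8, 9}, keep only states in Sat with every successor in Z. Already a fixed point.
Sat(AG ((lock | ready) | (EG ~lock))) = {0, 1, 2, 3, 4, 6, 8, 9}
A[ready U AG ((lock | ready) | (EG ~lock))]: least fixpoint, start Z0 = Sat(AG ((lock | ready) | (EG ~lock))) = {0, 1, 2, 3, 4, 6, 8, 9}, add states in Sat(ready) with every successor in Z. Already a fixed point.
Sat(A[ready U AG ((lock | ready) | (EG ~lock))]) = {0, 1, 2, 3, 4, 6, 8, 9}

{0, 1, 2, 3, 4, 6, 8, 9}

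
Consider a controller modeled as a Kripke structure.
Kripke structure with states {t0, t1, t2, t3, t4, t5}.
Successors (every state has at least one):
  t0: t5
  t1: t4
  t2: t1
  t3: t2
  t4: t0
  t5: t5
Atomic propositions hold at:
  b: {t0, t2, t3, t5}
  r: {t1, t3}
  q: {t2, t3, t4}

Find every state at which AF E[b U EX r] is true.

Sat(EX r) = {s : some successor in {t1, t3}} = {t2}
E[b U EX r]: least fixpoint, start Z0 = Sat(EX r) = {t2}, add states in Sat(b) with some successor in Z. Z1 = {t2, t3}; fixed.
Sat(E[b U EX r]) = {t2, t3}
AF E[b U EX r]: least fixpoint, start Z0 = {t2, t3}, add states with every successor in Z. Already a fixed point.
Sat(AF E[b U EX r]) = {t2, t3}

{t2, t3}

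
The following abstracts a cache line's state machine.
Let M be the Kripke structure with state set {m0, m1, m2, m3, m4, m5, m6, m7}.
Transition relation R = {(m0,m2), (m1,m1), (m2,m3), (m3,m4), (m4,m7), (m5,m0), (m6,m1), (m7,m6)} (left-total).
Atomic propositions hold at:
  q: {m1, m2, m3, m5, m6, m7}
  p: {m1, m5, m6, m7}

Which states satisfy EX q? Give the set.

{m0, m1, m2, m4, m6, m7}

Sat(EX q) = {s : some successor in {m1, m2, m3, m5, m6, m7}} = {m0, m1, m2, m4, m6, m7}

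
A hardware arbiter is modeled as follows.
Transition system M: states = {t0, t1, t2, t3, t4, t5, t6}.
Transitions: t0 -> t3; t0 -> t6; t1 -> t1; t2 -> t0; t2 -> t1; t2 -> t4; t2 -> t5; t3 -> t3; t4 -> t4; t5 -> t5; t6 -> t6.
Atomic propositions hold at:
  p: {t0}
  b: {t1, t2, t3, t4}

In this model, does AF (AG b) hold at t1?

AG b: greatest fixpoint, start Z0 = {t1, t2, t3, t4}, keep only states in Sat with every successor in Z. Z1 = {t1, t3, t4}; fixed.
Sat(AG b) = {t1, t3, t4}
AF (AG b): least fixpoint, start Z0 = {t1, t3, t4}, add states with every successor in Z. Already a fixed point.
Sat(AF (AG b)) = {t1, t3, t4}
t1 ∈ Sat(AF (AG b)) = {t1, t3, t4}, so the formula holds at t1.

Yes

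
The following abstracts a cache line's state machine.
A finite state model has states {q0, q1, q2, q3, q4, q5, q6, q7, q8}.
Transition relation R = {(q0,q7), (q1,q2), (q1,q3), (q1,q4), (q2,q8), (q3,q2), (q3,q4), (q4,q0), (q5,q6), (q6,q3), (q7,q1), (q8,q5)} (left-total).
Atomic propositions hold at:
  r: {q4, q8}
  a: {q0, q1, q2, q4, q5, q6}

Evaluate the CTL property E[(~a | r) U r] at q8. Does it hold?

Sat(~a) = {q3, q7, q8}
Sat(~a | r) = {q3, q4, q7, q8}
E[(~a | r) U r]: least fixpoint, start Z0 = Sat(r) = {q4, q8}, add states in Sat(~a | r) with some successor in Z. Z1 = {q3, q4, q8}; fixed.
Sat(E[(~a | r) U r]) = {q3, q4, q8}
q8 ∈ Sat(E[(~a | r) U r]) = {q3, q4, q8}, so the formula holds at q8.

Yes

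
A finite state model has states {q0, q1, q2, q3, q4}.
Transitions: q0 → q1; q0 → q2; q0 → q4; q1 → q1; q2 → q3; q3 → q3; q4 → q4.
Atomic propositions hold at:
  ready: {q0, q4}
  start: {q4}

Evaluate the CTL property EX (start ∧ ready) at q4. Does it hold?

Yes

Sat(start ∧ ready) = {q4}
Sat(EX (start ∧ ready)) = {s : some successor in {q4}} = {q0, q4}
q4 ∈ Sat(EX (start ∧ ready)) = {q0, q4}, so the formula holds at q4.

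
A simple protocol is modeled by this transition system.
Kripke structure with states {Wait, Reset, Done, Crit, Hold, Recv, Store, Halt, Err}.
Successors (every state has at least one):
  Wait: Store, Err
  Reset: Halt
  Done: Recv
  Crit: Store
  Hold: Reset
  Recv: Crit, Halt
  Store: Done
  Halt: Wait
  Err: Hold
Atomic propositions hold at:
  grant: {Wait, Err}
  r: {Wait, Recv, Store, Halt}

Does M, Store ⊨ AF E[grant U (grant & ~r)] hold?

Sat(~r) = {Reset, Done, Crit, Hold, Err}
Sat(grant & ~r) = {Err}
E[grant U (grant & ~r)]: least fixpoint, start Z0 = Sat((grant & ~r)) = {Err}, add states in Sat(grant) with some successor in Z. Z1 = {Wait, Err}; fixed.
Sat(E[grant U (grant & ~r)]) = {Wait, Err}
AF E[grant U (grant & ~r)]: least fixpoint, start Z0 = {Wait, Err}, add states with every successor in Z. Z1 = {Wait, Halt, Err}; Z2 = {Wait, Reset, Halt, Err}; Z3 = {Wait, Reset, Hold, Halt, Err}; fixed.
Sat(AF E[grant U (grant & ~r)]) = {Wait, Reset, Hold, Halt, Err}
Store ∉ Sat(AF E[grant U (grant & ~r)]) = {Wait, Reset, Hold, Halt, Err}, so the formula does not hold at Store.

No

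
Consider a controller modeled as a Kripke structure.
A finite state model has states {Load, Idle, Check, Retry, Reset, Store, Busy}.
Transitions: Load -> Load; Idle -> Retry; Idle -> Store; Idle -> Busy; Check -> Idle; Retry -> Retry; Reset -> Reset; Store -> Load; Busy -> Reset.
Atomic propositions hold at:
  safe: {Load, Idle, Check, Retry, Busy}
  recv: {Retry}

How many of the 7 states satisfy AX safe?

4

Sat(AX safe) = {s : every successor in {Load, Idle, Check, Retry, Busy}} = {Load, Check, Retry, Store}
|Sat(AX safe)| = |{Load, Check, Retry, Store}| = 4.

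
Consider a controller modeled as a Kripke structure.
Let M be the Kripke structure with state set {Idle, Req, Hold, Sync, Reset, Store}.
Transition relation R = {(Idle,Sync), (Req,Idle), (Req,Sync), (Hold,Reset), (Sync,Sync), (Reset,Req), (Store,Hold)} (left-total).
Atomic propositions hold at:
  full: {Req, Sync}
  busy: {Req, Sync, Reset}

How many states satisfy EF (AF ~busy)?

5

Sat(~busy) = {Idle, Hold, Store}
AF ~busy: least fixpoint, start Z0 = {Idle, Hold, Store}, add states with every successor in Z. Already a fixed point.
Sat(AF ~busy) = {Idle, Hold, Store}
EF (AF ~busy): least fixpoint, start Z0 = {Idle, Hold, Store}, add states with some successor in Z. Z1 = {Idle, Req, Hold, Store}; Z2 = {Idle, Req, Hold, Reset, Store}; fixed.
Sat(EF (AF ~busy)) = {Idle, Req, Hold, Reset, Store}
|Sat(EF (AF ~busy))| = |{Idle, Req, Hold, Reset, Store}| = 5.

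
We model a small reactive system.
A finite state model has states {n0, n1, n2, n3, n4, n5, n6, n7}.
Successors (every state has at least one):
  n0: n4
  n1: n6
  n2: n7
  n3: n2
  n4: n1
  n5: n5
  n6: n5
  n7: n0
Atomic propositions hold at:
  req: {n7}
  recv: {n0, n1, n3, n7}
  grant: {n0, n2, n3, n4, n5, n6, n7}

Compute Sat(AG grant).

{n5, n6}

AG grant: greatest fixpoint, start Z0 = {n0, n2, n3, n4, n5, n6, n7}, keep only states in Sat with every successor in Z. Z1 = {n0, n2, n3, n5, n6, n7}; Z2 = {n2, n3, n5, n6, n7}; Z3 = {n2, n3, n5, n6}; Z4 = {n3, n5, n6}; Z5 = {n5, n6}; fixed.
Sat(AG grant) = {n5, n6}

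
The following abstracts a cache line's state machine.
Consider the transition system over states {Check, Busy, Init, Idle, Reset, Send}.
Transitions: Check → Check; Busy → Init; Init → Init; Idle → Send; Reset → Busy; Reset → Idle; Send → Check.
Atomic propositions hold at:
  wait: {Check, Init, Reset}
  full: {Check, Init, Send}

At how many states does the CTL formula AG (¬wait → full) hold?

3

Sat(¬wait) = {Busy, Idle, Send}
Sat(¬wait → full) = {Check, Init, Reset, Send}
AG (¬wait → full): greatest fixpoint, start Z0 = {Check, Init, Reset, Send}, keep only states in Sat with every successor in Z. Z1 = {Check, Init, Send}; fixed.
Sat(AG (¬wait → full)) = {Check, Init, Send}
|Sat(AG (¬wait → full))| = |{Check, Init, Send}| = 3.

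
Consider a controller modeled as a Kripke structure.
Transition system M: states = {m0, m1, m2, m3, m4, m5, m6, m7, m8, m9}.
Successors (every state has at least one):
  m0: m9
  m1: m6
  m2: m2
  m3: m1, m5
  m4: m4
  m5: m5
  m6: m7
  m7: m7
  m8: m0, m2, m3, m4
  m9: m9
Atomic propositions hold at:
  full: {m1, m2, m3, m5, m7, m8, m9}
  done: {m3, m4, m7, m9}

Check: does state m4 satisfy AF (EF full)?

No

EF full: least fixpoint, start Z0 = {m1, m2, m3, m5, m7, m8, m9}, add states with some successor in Z. Z1 = {m0, m1, m2, m3, m5, m6, m7, m8, m9}; fixed.
Sat(EF full) = {m0, m1, m2, m3, m5, m6, m7, m8, m9}
AF (EF full): least fixpoint, start Z0 = {m0, m1, m2, m3, m5, m6, m7, m8, m9}, add states with every successor in Z. Already a fixed point.
Sat(AF (EF full)) = {m0, m1, m2, m3, m5, m6, m7, m8, m9}
m4 ∉ Sat(AF (EF full)) = {m0, m1, m2, m3, m5, m6, m7, m8, m9}, so the formula does not hold at m4.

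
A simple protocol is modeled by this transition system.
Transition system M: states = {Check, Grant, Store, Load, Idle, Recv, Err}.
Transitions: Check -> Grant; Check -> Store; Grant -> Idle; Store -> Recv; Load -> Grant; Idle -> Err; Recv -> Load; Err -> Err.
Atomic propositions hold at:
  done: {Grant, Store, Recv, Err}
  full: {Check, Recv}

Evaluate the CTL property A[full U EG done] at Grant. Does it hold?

EG done: greatest fixpoint, start Z0 = {Grant, Store, Recv, Err}, keep only states in Sat with some successor in Z. Z1 = {Store, Err}; Z2 = {Err}; fixed.
Sat(EG done) = {Err}
A[full U EG done]: least fixpoint, start Z0 = Sat(EG done) = {Err}, add states in Sat(full) with every successor in Z. Already a fixed point.
Sat(A[full U EG done]) = {Err}
Grant ∉ Sat(A[full U EG done]) = {Err}, so the formula does not hold at Grant.

No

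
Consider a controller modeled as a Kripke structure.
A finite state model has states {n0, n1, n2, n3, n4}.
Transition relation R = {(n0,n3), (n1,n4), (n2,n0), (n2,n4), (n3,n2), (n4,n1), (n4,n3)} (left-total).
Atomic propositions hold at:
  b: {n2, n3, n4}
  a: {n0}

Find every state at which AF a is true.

AF a: least fixpoint, start Z0 = {n0}, add states with every successor in Z. Already a fixed point.
Sat(AF a) = {n0}

{n0}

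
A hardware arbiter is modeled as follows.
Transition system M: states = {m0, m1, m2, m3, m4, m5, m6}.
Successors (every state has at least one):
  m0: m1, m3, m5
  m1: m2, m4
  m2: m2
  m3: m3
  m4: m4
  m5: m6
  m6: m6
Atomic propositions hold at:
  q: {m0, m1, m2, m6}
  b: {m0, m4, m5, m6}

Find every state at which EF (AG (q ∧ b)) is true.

{m0, m5, m6}

Sat(q ∧ b) = {m0, m6}
AG (q ∧ b): greatest fixpoint, start Z0 = {m0, m6}, keep only states in Sat with every successor in Z. Z1 = {m6}; fixed.
Sat(AG (q ∧ b)) = {m6}
EF (AG (q ∧ b)): least fixpoint, start Z0 = {m6}, add states with some successor in Z. Z1 = {m5, m6}; Z2 = {m0, m5, m6}; fixed.
Sat(EF (AG (q ∧ b))) = {m0, m5, m6}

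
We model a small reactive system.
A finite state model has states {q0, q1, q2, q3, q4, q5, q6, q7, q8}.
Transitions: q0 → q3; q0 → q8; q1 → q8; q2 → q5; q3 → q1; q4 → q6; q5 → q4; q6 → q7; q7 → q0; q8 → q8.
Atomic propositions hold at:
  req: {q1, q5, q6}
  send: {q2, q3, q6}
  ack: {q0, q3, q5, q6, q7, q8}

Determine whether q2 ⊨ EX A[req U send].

No

A[req U send]: least fixpoint, start Z0 = Sat(send) = {q2, q3, q6}, add states in Sat(req) with every successor in Z. Already a fixed point.
Sat(A[req U send]) = {q2, q3, q6}
Sat(EX A[req U send]) = {s : some successor in {q2, q3, q6}} = {q0, q4}
q2 ∉ Sat(EX A[req U send]) = {q0, q4}, so the formula does not hold at q2.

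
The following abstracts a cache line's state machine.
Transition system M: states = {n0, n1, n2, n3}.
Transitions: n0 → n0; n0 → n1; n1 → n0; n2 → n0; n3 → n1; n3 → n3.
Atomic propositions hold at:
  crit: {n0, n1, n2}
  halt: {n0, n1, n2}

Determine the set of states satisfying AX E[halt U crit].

{n0, n1, n2}

E[halt U crit]: least fixpoint, start Z0 = Sat(crit) = {n0, n1, n2}, add states in Sat(halt) with some successor in Z. Already a fixed point.
Sat(E[halt U crit]) = {n0, n1, n2}
Sat(AX E[halt U crit]) = {s : every successor in {n0, n1, n2}} = {n0, n1, n2}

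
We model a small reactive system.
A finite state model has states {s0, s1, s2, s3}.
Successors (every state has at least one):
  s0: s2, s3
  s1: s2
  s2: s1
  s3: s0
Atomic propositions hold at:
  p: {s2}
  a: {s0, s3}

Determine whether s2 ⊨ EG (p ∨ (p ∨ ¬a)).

Sat(¬a) = {s1, s2}
Sat(p ∨ ¬a) = {s1, s2}
Sat(p ∨ (p ∨ ¬a)) = {s1, s2}
EG (p ∨ (p ∨ ¬a)): greatest fixpoint, start Z0 = {s1, s2}, keep only states in Sat with some successor in Z. Already a fixed point.
Sat(EG (p ∨ (p ∨ ¬a))) = {s1, s2}
s2 ∈ Sat(EG (p ∨ (p ∨ ¬a))) = {s1, s2}, so the formula holds at s2.

Yes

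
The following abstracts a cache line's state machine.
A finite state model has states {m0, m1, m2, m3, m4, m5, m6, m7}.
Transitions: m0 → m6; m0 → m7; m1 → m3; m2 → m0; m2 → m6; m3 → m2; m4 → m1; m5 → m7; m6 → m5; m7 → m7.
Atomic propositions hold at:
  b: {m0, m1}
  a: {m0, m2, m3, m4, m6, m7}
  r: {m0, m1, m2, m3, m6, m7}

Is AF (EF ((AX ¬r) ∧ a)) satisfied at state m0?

Yes

Sat(¬r) = {m4, m5}
Sat(AX ¬r) = {s : every successor in {m4, m5}} = {m6}
Sat((AX ¬r) ∧ a) = {m6}
EF ((AX ¬r) ∧ a): least fixpoint, start Z0 = {m6}, add states with some successor in Z. Z1 = {m0, m2, m6}; Z2 = {m0, m2, m3, m6}; Z3 = {m0, m1, m2, m3, m6}; Z4 = {m0, m1, m2, m3, m4, m6}; fixed.
Sat(EF ((AX ¬r) ∧ a)) = {m0, m1, m2, m3, m4, m6}
AF (EF ((AX ¬r) ∧ a)): least fixpoint, start Z0 = {m0, m1, m2, m3, m4, m6}, add states with every successor in Z. Already a fixed point.
Sat(AF (EF ((AX ¬r) ∧ a))) = {m0, m1, m2, m3, m4, m6}
m0 ∈ Sat(AF (EF ((AX ¬r) ∧ a))) = {m0, m1, m2, m3, m4, m6}, so the formula holds at m0.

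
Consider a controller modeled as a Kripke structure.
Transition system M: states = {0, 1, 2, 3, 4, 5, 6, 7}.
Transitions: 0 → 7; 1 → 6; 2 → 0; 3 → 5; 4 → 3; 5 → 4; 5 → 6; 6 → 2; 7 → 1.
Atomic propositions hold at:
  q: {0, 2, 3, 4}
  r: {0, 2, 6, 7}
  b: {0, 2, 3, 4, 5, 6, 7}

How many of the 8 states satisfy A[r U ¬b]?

5

Sat(¬b) = {1}
A[r U ¬b]: least fixpoint, start Z0 = Sat(¬b) = {1}, add states in Sat(r) with every successor in Z. Z1 = {1, 7}; Z2 = {0, 1, 7}; Z3 = {0, 1, 2, 7}; Z4 = {0, 1, 2, 6, 7}; fixed.
Sat(A[r U ¬b]) = {0, 1, 2, 6, 7}
|Sat(A[r U ¬b])| = |{0, 1, 2, 6, 7}| = 5.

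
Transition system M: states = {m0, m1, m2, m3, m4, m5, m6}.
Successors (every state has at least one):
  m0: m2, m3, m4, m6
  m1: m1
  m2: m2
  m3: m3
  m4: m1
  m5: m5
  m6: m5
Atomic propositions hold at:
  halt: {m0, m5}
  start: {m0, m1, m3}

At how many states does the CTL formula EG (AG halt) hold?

AG halt: greatest fixpoint, start Z0 = {m0, m5}, keep only states in Sat with every successor in Z. Z1 = {m5}; fixed.
Sat(AG halt) = {m5}
EG (AG halt): greatest fixpoint, start Z0 = {m5}, keep only states in Sat with some successor in Z. Already a fixed point.
Sat(EG (AG halt)) = {m5}
|Sat(EG (AG halt))| = |{m5}| = 1.

1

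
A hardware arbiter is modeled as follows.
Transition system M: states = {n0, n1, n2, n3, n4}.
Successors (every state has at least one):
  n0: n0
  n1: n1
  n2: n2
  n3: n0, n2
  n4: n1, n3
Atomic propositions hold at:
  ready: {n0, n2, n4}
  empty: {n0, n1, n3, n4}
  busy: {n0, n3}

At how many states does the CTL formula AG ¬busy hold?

Sat(¬busy) = {n1, n2, n4}
AG ¬busy: greatest fixpoint, start Z0 = {n1, n2, n4}, keep only states in Sat with every successor in Z. Z1 = {n1, n2}; fixed.
Sat(AG ¬busy) = {n1, n2}
|Sat(AG ¬busy)| = |{n1, n2}| = 2.

2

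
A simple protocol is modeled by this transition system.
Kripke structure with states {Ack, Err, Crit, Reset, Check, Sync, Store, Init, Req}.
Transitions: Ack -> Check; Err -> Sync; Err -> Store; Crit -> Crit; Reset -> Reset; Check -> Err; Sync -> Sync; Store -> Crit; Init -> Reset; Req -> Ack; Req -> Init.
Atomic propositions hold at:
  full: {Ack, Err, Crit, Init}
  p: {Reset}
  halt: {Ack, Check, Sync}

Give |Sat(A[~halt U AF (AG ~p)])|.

6

Sat(~halt) = {Err, Crit, Reset, Store, Init, Req}
Sat(~p) = {Ack, Err, Crit, Check, Sync, Store, Init, Req}
AG ~p: greatest fixpoint, start Z0 = {Ack, Err, Crit, Check, Sync, Store, Init, Req}, keep only states in Sat with every successor in Z. Z1 = {Ack, Err, Crit, Check, Sync, Store, Req}; Z2 = {Ack, Err, Crit, Check, Sync, Store}; fixed.
Sat(AG ~p) = {Ack, Err, Crit, Check, Sync, Store}
AF (AG ~p): least fixpoint, start Z0 = {Ack, Err, Crit, Check, Sync, Store}, add states with every successor in Z. Already a fixed point.
Sat(AF (AG ~p)) = {Ack, Err, Crit, Check, Sync, Store}
A[~halt U AF (AG ~p)]: least fixpoint, start Z0 = Sat(AF (AG ~p)) = {Ack, Err, Crit, Check, Sync, Store}, add states in Sat(~halt) with every successor in Z. Already a fixed point.
Sat(A[~halt U AF (AG ~p)]) = {Ack, Err, Crit, Check, Sync, Store}
|Sat(A[~halt U AF (AG ~p)])| = |{Ack, Err, Crit, Check, Sync, Store}| = 6.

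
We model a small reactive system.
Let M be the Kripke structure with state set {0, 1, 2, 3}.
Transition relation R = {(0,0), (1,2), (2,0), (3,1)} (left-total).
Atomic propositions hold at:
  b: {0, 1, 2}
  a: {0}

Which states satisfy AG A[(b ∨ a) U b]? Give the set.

{0, 1, 2}

Sat(b ∨ a) = {0, 1, 2}
A[(b ∨ a) U b]: least fixpoint, start Z0 = Sat(b) = {0, 1, 2}, add states in Sat(b ∨ a) with every successor in Z. Already a fixed point.
Sat(A[(b ∨ a) U b]) = {0, 1, 2}
AG A[(b ∨ a) U b]: greatest fixpoint, start Z0 = {0, 1, 2}, keep only states in Sat with every successor in Z. Already a fixed point.
Sat(AG A[(b ∨ a) U b]) = {0, 1, 2}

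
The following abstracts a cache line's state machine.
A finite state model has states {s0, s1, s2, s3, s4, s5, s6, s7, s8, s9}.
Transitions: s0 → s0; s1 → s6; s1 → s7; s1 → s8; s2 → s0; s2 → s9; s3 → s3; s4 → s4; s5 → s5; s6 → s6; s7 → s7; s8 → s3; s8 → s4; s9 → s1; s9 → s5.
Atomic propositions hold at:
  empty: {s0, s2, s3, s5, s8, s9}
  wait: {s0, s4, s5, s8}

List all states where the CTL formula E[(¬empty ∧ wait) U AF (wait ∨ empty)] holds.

{s0, s2, s3, s4, s5, s8, s9}

Sat(¬empty) = {s1, s4, s6, s7}
Sat(¬empty ∧ wait) = {s4}
Sat(wait ∨ empty) = {s0, s2, s3, s4, s5, s8, s9}
AF (wait ∨ empty): least fixpoint, start Z0 = {s0, s2, s3, s4, s5, s8, s9}, add states with every successor in Z. Already a fixed point.
Sat(AF (wait ∨ empty)) = {s0, s2, s3, s4, s5, s8, s9}
E[(¬empty ∧ wait) U AF (wait ∨ empty)]: least fixpoint, start Z0 = Sat(AF (wait ∨ empty)) = {s0, s2, s3, s4, s5, s8, s9}, add states in Sat(¬empty ∧ wait) with some successor in Z. Already a fixed point.
Sat(E[(¬empty ∧ wait) U AF (wait ∨ empty)]) = {s0, s2, s3, s4, s5, s8, s9}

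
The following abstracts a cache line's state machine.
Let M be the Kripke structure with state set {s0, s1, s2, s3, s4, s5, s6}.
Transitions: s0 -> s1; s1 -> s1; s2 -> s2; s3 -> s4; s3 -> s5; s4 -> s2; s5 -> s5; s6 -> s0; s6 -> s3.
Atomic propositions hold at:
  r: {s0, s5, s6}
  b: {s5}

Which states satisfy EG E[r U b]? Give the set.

E[r U b]: least fixpoint, start Z0 = Sat(b) = {s5}, add states in Sat(r) with some successor in Z. Already a fixed point.
Sat(E[r U b]) = {s5}
EG E[r U b]: greatest fixpoint, start Z0 = {s5}, keep only states in Sat with some successor in Z. Already a fixed point.
Sat(EG E[r U b]) = {s5}

{s5}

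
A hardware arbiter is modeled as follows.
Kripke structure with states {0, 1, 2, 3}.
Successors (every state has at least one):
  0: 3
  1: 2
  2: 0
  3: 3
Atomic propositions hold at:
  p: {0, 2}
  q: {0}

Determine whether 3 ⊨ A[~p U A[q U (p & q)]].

Sat(~p) = {1, 3}
Sat(p & q) = {0}
A[q U (p & q)]: least fixpoint, start Z0 = Sat((p & q)) = {0}, add states in Sat(q) with every successor in Z. Already a fixed point.
Sat(A[q U (p & q)]) = {0}
A[~p U A[q U (p & q)]]: least fixpoint, start Z0 = Sat(A[q U (p & q)]) = {0}, add states in Sat(~p) with every successor in Z. Already a fixed point.
Sat(A[~p U A[q U (p & q)]]) = {0}
3 ∉ Sat(A[~p U A[q U (p & q)]]) = {0}, so the formula does not hold at 3.

No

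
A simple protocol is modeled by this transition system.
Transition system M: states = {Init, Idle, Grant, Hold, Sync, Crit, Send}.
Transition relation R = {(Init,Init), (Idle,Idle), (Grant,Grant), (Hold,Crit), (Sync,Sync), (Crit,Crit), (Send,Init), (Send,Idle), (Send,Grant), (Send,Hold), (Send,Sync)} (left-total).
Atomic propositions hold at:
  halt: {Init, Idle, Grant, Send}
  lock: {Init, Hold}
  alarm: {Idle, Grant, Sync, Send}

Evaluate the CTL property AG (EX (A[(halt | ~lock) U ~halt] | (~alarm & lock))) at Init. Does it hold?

Yes

Sat(~lock) = {Idle, Grant, Sync, Crit, Send}
Sat(halt | ~lock) = {Init, Idle, Grant, Sync, Crit, Send}
Sat(~halt) = {Hold, Sync, Crit}
A[(halt | ~lock) U ~halt]: least fixpoint, start Z0 = Sat(~halt) = {Hold, Sync, Crit}, add states in Sat(halt | ~lock) with every successor in Z. Already a fixed point.
Sat(A[(halt | ~lock) U ~halt]) = {Hold, Sync, Crit}
Sat(~alarm) = {Init, Hold, Crit}
Sat(~alarm & lock) = {Init, Hold}
Sat(A[(halt | ~lock) U ~halt] | (~alarm & lock)) = {Init, Hold, Sync, Crit}
Sat(EX (A[(halt | ~lock) U ~halt] | (~alarm & lock))) = {s : some successor in {Init, Hold, Sync, Crit}} = {Init, Hold, Sync, Crit, Send}
AG (EX (A[(halt | ~lock) U ~halt] | (~alarm & lock))): greatest fixpoint, start Z0 = {Init, Hold, Sync, Crit, Send}, keep only states in Sat with every successor in Z. Z1 = {Init, Hold, Sync, Crit}; fixed.
Sat(AG (EX (A[(halt | ~lock) U ~halt] | (~alarm & lock)))) = {Init, Hold, Sync, Crit}
Init ∈ Sat(AG (EX (A[(halt | ~lock) U ~halt] | (~alarm & lock)))) = {Init, Hold, Sync, Crit}, so the formula holds at Init.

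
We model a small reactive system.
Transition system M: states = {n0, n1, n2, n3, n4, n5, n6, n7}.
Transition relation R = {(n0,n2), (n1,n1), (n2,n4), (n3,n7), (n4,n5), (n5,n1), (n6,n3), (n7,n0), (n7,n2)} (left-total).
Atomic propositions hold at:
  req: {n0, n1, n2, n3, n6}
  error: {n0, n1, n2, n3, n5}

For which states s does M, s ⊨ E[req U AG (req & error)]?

Sat(req & error) = {n0, n1, n2, n3}
AG (req & error): greatest fixpoint, start Z0 = {n0, n1, n2, n3}, keep only states in Sat with every successor in Z. Z1 = {n0, n1}; Z2 = {n1}; fixed.
Sat(AG (req & error)) = {n1}
E[req U AG (req & error)]: least fixpoint, start Z0 = Sat(AG (req & error)) = {n1}, add states in Sat(req) with some successor in Z. Already a fixed point.
Sat(E[req U AG (req & error)]) = {n1}

{n1}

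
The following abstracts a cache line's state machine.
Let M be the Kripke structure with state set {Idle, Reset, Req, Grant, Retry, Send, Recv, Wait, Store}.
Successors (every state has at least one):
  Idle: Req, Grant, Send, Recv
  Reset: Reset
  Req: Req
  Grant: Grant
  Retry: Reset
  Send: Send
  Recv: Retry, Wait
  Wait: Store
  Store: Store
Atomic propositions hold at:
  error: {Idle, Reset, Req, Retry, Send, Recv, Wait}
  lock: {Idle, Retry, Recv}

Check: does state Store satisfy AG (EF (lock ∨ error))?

Sat(lock ∨ error) = {Idle, Reset, Req, Retry, Send, Recv, Wait}
EF (lock ∨ error): least fixpoint, start Z0 = {Idle, Reset, Req, Retry, Send, Recv, Wait}, add states with some successor in Z. Already a fixed point.
Sat(EF (lock ∨ error)) = {Idle, Reset, Req, Retry, Send, Recv, Wait}
AG (EF (lock ∨ error)): greatest fixpoint, start Z0 = {Idle, Reset, Req, Retry, Send, Recv, Wait}, keep only states in Sat with every successor in Z. Z1 = {Reset, Req, Retry, Send, Recv}; Z2 = {Reset, Req, Retry, Send}; fixed.
Sat(AG (EF (lock ∨ error))) = {Reset, Req, Retry, Send}
Store ∉ Sat(AG (EF (lock ∨ error))) = {Reset, Req, Retry, Send}, so the formula does not hold at Store.

No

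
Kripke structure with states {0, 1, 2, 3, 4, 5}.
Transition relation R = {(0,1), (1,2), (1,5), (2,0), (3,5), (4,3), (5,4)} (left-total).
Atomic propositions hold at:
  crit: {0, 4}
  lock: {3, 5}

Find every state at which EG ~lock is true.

{0, 1, 2}

Sat(~lock) = {0, 1, 2, 4}
EG ~lock: greatest fixpoint, start Z0 = {0, 1, 2, 4}, keep only states in Sat with some successor in Z. Z1 = {0, 1, 2}; fixed.
Sat(EG ~lock) = {0, 1, 2}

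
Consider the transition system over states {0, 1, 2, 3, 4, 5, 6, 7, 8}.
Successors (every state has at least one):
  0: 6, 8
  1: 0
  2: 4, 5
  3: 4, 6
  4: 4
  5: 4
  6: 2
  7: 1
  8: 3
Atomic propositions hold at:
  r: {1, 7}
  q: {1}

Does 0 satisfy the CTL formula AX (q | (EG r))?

EG r: greatest fixpoint, start Z0 = {1, 7}, keep only states in Sat with some successor in Z. Z1 = {7}; Z2 = ∅; fixed.
Sat(EG r) = ∅
Sat(q | (EG r)) = {1}
Sat(AX (q | (EG r))) = {s : every successor in {1}} = {7}
0 ∉ Sat(AX (q | (EG r))) = {7}, so the formula does not hold at 0.

No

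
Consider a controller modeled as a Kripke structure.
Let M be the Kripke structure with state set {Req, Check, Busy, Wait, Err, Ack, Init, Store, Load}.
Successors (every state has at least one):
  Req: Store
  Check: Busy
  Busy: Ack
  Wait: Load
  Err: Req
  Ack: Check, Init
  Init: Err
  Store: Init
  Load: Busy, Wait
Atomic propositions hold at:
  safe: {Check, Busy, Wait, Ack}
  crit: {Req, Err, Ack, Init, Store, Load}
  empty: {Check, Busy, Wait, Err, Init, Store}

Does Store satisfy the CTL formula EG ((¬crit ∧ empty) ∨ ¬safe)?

Yes

Sat(¬crit) = {Check, Busy, Wait}
Sat(¬crit ∧ empty) = {Check, Busy, Wait}
Sat(¬safe) = {Req, Err, Init, Store, Load}
Sat((¬crit ∧ empty) ∨ ¬safe) = {Req, Check, Busy, Wait, Err, Init, Store, Load}
EG ((¬crit ∧ empty) ∨ ¬safe): greatest fixpoint, start Z0 = {Req, Check, Busy, Wait, Err, Init, Store, Load}, keep only states in Sat with some successor in Z. Z1 = {Req, Check, Wait, Err, Init, Store, Load}; Z2 = {Req, Wait, Err, Init, Store, Load}; fixed.
Sat(EG ((¬crit ∧ empty) ∨ ¬safe)) = {Req, Wait, Err, Init, Store, Load}
Store ∈ Sat(EG ((¬crit ∧ empty) ∨ ¬safe)) = {Req, Wait, Err, Init, Store, Load}, so the formula holds at Store.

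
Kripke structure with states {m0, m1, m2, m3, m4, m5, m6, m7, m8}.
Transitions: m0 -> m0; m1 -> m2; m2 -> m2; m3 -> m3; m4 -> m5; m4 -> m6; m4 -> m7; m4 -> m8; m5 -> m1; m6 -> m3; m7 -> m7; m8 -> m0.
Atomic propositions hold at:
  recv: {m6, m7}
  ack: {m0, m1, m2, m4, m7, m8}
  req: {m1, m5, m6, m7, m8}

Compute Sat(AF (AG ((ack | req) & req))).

{m7}

Sat(ack | req) = {m0, m1, m2, m4, m5, m6, m7, m8}
Sat((ack | req) & req) = {m1, m5, m6, m7, m8}
AG ((ack | req) & req): greatest fixpoint, start Z0 = {m1, m5, m6, m7, m8}, keep only states in Sat with every successor in Z. Z1 = {m5, m7}; Z2 = {m7}; fixed.
Sat(AG ((ack | req) & req)) = {m7}
AF (AG ((ack | req) & req)): least fixpoint, start Z0 = {m7}, add states with every successor in Z. Already a fixed point.
Sat(AF (AG ((ack | req) & req))) = {m7}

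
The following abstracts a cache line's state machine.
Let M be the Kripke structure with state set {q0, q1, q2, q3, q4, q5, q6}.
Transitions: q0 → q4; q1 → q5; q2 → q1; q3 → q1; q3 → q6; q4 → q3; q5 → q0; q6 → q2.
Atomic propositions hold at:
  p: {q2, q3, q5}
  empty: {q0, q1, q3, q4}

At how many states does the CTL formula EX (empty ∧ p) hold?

1

Sat(empty ∧ p) = {q3}
Sat(EX (empty ∧ p)) = {s : some successor in {q3}} = {q4}
|Sat(EX (empty ∧ p))| = |{q4}| = 1.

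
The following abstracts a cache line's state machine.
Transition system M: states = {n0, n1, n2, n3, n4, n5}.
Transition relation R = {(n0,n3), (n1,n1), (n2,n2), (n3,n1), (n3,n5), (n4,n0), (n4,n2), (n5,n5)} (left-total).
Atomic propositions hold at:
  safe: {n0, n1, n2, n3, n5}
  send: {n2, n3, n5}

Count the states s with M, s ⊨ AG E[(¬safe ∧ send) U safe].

5

Sat(¬safe) = {n4}
Sat(¬safe ∧ send) = ∅
E[(¬safe ∧ send) U safe]: least fixpoint, start Z0 = Sat(safe) = {n0, n1, n2, n3, n5}, add states in Sat(¬safe ∧ send) with some successor in Z. Already a fixed point.
Sat(E[(¬safe ∧ send) U safe]) = {n0, n1, n2, n3, n5}
AG E[(¬safe ∧ send) U safe]: greatest fixpoint, start Z0 = {n0, n1, n2, n3, n5}, keep only states in Sat with every successor in Z. Already a fixed point.
Sat(AG E[(¬safe ∧ send) U safe]) = {n0, n1, n2, n3, n5}
|Sat(AG E[(¬safe ∧ send) U safe])| = |{n0, n1, n2, n3, n5}| = 5.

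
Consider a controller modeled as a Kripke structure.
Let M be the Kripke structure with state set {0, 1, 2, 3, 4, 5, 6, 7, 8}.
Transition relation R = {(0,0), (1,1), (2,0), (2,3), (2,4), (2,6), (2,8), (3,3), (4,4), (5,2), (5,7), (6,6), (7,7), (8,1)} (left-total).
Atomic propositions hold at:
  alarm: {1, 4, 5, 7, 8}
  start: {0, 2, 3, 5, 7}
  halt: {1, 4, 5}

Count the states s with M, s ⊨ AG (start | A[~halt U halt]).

6

Sat(~halt) = {0, 2, 3, 6, 7, 8}
A[~halt U halt]: least fixpoint, start Z0 = Sat(halt) = {1, 4, 5}, add states in Sat(~halt) with every successor in Z. Z1 = {1, 4, 5, 8}; fixed.
Sat(A[~halt U halt]) = {1, 4, 5, 8}
Sat(start | A[~halt U halt]) = {0, 1, 2, 3, 4, 5, 7, 8}
AG (start | A[~halt U halt]): greatest fixpoint, start Z0 = {0, 1, 2, 3, 4, 5, 7, 8}, keep only states in Sat with every successor in Z. Z1 = {0, 1, 3, 4, 5, 7, 8}; Z2 = {0, 1, 3, 4, 7, 8}; fixed.
Sat(AG (start | A[~halt U halt])) = {0, 1, 3, 4, 7, 8}
|Sat(AG (start | A[~halt U halt]))| = |{0, 1, 3, 4, 7, 8}| = 6.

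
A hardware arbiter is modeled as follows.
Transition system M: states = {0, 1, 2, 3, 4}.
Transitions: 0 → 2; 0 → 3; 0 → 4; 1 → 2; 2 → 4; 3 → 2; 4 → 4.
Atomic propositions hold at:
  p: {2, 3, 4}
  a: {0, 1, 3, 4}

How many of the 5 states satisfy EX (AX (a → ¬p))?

1

Sat(¬p) = {0, 1}
Sat(a → ¬p) = {0, 1, 2}
Sat(AX (a → ¬p)) = {s : every successor in {0, 1, 2}} = {1, 3}
Sat(EX (AX (a → ¬p))) = {s : some successor in {1, 3}} = {0}
|Sat(EX (AX (a → ¬p)))| = |{0}| = 1.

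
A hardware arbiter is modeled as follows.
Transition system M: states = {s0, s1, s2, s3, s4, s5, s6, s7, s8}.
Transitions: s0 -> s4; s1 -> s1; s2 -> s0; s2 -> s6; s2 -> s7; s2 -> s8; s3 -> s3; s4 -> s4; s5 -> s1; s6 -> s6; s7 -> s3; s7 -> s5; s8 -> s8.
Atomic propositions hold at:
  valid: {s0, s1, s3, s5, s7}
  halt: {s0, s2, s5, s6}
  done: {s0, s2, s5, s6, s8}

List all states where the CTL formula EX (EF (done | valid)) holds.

{s1, s2, s3, s5, s6, s7, s8}

Sat(done | valid) = {s0, s1, s2, s3, s5, s6, s7, s8}
EF (done | valid): least fixpoint, start Z0 = {s0, s1, s2, s3, s5, s6, s7, s8}, add states with some successor in Z. Already a fixed point.
Sat(EF (done | valid)) = {s0, s1, s2, s3, s5, s6, s7, s8}
Sat(EX (EF (done | valid))) = {s : some successor in {s0, s1, s2, s3, s5, s6, s7, s8}} = {s1, s2, s3, s5, s6, s7, s8}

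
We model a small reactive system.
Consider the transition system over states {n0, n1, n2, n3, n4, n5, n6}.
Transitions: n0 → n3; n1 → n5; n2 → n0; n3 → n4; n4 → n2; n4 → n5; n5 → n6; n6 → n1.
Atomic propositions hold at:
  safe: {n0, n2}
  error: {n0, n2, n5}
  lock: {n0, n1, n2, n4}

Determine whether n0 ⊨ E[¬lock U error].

Sat(¬lock) = {n3, n5, n6}
E[¬lock U error]: least fixpoint, start Z0 = Sat(error) = {n0, n2, n5}, add states in Sat(¬lock) with some successor in Z. Already a fixed point.
Sat(E[¬lock U error]) = {n0, n2, n5}
n0 ∈ Sat(E[¬lock U error]) = {n0, n2, n5}, so the formula holds at n0.

Yes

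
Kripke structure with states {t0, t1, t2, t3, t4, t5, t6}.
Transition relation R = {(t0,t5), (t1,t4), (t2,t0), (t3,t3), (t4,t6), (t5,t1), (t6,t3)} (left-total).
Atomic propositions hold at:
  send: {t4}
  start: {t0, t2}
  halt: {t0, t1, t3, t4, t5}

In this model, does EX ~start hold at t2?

No

Sat(~start) = {t1, t3, t4, t5, t6}
Sat(EX ~start) = {s : some successor in {t1, t3, t4, t5, t6}} = {t0, t1, t3, t4, t5, t6}
t2 ∉ Sat(EX ~start) = {t0, t1, t3, t4, t5, t6}, so the formula does not hold at t2.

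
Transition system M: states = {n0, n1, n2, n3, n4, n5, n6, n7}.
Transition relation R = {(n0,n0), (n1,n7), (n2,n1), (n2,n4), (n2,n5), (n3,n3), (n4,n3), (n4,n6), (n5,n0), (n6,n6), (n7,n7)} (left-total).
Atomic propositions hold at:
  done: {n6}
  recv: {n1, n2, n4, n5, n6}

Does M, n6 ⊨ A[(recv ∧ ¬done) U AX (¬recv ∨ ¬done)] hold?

No

Sat(¬done) = {n0, n1, n2, n3, n4, n5, n7}
Sat(recv ∧ ¬done) = {n1, n2, n4, n5}
Sat(¬recv) = {n0, n3, n7}
Sat(¬recv ∨ ¬done) = {n0, n1, n2, n3, n4, n5, n7}
Sat(AX (¬recv ∨ ¬done)) = {s : every successor in {n0, n1, n2, n3, n4, n5, n7}} = {n0, n1, n2, n3, n5, n7}
A[(recv ∧ ¬done) U AX (¬recv ∨ ¬done)]: least fixpoint, start Z0 = Sat(AX (¬recv ∨ ¬done)) = {n0, n1, n2, n3, n5, n7}, add states in Sat(recv ∧ ¬done) with every successor in Z. Already a fixed point.
Sat(A[(recv ∧ ¬done) U AX (¬recv ∨ ¬done)]) = {n0, n1, n2, n3, n5, n7}
n6 ∉ Sat(A[(recv ∧ ¬done) U AX (¬recv ∨ ¬done)]) = {n0, n1, n2, n3, n5, n7}, so the formula does not hold at n6.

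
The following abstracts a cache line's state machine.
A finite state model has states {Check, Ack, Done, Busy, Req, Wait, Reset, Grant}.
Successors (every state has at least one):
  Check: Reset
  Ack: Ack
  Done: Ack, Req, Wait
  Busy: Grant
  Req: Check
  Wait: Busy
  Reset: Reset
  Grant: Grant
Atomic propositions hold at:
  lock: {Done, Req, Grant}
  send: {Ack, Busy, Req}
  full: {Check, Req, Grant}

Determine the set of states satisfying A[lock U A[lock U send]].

A[lock U send]: least fixpoint, start Z0 = Sat(send) = {Ack, Busy, Req}, add states in Sat(lock) with every successor in Z. Already a fixed point.
Sat(A[lock U send]) = {Ack, Busy, Req}
A[lock U A[lock U send]]: least fixpoint, start Z0 = Sat(A[lock U send]) = {Ack, Busy, Req}, add states in Sat(lock) with every successor in Z. Already a fixed point.
Sat(A[lock U A[lock U send]]) = {Ack, Busy, Req}

{Ack, Busy, Req}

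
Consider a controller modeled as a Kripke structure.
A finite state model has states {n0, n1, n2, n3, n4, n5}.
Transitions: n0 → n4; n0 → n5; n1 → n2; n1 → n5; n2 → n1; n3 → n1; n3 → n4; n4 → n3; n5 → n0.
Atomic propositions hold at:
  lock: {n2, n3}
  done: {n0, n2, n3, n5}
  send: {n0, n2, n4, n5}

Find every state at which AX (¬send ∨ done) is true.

Sat(¬send) = {n1, n3}
Sat(¬send ∨ done) = {n0, n1, n2, n3, n5}
Sat(AX (¬send ∨ done)) = {s : every successor in {n0, n1, n2, n3, n5}} = {n1, n2, n4, n5}

{n1, n2, n4, n5}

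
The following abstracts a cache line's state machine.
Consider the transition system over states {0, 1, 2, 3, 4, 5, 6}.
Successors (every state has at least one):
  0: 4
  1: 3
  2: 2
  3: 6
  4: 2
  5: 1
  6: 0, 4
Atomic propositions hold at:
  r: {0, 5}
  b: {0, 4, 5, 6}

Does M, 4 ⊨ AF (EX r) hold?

No

Sat(EX r) = {s : some successor in {0, 5}} = {6}
AF (EX r): least fixpoint, start Z0 = {6}, add states with every successor in Z. Z1 = {3, 6}; Z2 = {1, 3, 6}; Z3 = {1, 3, 5, 6}; fixed.
Sat(AF (EX r)) = {1, 3, 5, 6}
4 ∉ Sat(AF (EX r)) = {1, 3, 5, 6}, so the formula does not hold at 4.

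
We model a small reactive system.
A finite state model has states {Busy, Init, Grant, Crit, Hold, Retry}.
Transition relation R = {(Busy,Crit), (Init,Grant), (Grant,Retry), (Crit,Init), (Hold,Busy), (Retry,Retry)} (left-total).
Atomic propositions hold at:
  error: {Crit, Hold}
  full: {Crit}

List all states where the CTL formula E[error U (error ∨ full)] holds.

Sat(error ∨ full) = {Crit, Hold}
E[error U (error ∨ full)]: least fixpoint, start Z0 = Sat((error ∨ full)) = {Crit, Hold}, add states in Sat(error) with some successor in Z. Already a fixed point.
Sat(E[error U (error ∨ full)]) = {Crit, Hold}

{Crit, Hold}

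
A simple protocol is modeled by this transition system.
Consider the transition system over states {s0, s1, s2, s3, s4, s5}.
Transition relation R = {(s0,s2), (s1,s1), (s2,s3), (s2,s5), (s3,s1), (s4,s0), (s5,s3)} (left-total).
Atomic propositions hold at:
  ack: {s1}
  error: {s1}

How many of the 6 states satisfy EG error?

EG error: greatest fixpoint, start Z0 = {s1}, keep only states in Sat with some successor in Z. Already a fixed point.
Sat(EG error) = {s1}
|Sat(EG error)| = |{s1}| = 1.

1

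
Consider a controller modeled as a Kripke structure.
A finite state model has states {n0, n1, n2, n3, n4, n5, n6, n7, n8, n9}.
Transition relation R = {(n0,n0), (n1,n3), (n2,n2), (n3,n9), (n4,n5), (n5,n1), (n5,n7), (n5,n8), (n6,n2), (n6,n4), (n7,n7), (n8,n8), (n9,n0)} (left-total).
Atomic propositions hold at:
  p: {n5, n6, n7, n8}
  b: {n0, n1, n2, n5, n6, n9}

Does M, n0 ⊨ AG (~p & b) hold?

Sat(~p) = {n0, n1, n2, n3, n4, n9}
Sat(~p & b) = {n0, n1, n2, n9}
AG (~p & b): greatest fixpoint, start Z0 = {n0, n1, n2, n9}, keep only states in Sat with every successor in Z. Z1 = {n0, n2, n9}; fixed.
Sat(AG (~p & b)) = {n0, n2, n9}
n0 ∈ Sat(AG (~p & b)) = {n0, n2, n9}, so the formula holds at n0.

Yes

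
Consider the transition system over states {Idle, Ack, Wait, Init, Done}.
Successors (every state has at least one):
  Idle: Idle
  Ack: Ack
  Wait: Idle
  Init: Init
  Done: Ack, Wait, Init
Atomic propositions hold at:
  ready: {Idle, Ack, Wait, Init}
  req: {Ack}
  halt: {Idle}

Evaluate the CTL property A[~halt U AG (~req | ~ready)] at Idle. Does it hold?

Sat(~halt) = {Ack, Wait, Init, Done}
Sat(~req) = {Idle, Wait, Init, Done}
Sat(~ready) = {Done}
Sat(~req | ~ready) = {Idle, Wait, Init, Done}
AG (~req | ~ready): greatest fixpoint, start Z0 = {Idle, Wait, Init, Done}, keep only states in Sat with every successor in Z. Z1 = {Idle, Wait, Init}; fixed.
Sat(AG (~req | ~ready)) = {Idle, Wait, Init}
A[~halt U AG (~req | ~ready)]: least fixpoint, start Z0 = Sat(AG (~req | ~ready)) = {Idle, Wait, Init}, add states in Sat(~halt) with every successor in Z. Already a fixed point.
Sat(A[~halt U AG (~req | ~ready)]) = {Idle, Wait, Init}
Idle ∈ Sat(A[~halt U AG (~req | ~ready)]) = {Idle, Wait, Init}, so the formula holds at Idle.

Yes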